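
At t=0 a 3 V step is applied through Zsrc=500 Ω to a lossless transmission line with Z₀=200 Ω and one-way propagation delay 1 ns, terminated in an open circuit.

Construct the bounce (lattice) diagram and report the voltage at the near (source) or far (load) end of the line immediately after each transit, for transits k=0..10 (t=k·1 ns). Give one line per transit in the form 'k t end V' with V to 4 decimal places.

Γ_L=1.000000, Γ_S=0.428571; launch V₁=3·200/700=0.857143
k=0 src: V=0.8571
k=1 load: inc=0.857143, refl=0.857143·1.000000=0.8571; V=0.000000+0.857143+0.857143=1.7143
k=2 src: inc=0.857143, refl=0.857143·0.428571=0.3673; V=0.857143+0.857143+0.367347=2.0816
k=3 load: inc=0.367347, refl=0.367347·1.000000=0.3673; V=1.714286+0.367347+0.367347=2.4490
k=4 src: inc=0.367347, refl=0.367347·0.428571=0.1574; V=2.081633+0.367347+0.157434=2.6064
k=5 load: inc=0.157434, refl=0.157434·1.000000=0.1574; V=2.448980+0.157434+0.157434=2.7638
k=6 src: inc=0.157434, refl=0.157434·0.428571=0.0675; V=2.606414+0.157434+0.067472=2.8313
k=7 load: inc=0.067472, refl=0.067472·1.000000=0.0675; V=2.763848+0.067472+0.067472=2.8988
k=8 src: inc=0.067472, refl=0.067472·0.428571=0.0289; V=2.831320+0.067472+0.028917=2.9277
k=9 load: inc=0.028917, refl=0.028917·1.000000=0.0289; V=2.898792+0.028917+0.028917=2.9566
k=10 src: inc=0.028917, refl=0.028917·0.428571=0.0124; V=2.927709+0.028917+0.012393=2.9690

0 0 source 0.8571
1 1 load 1.7143
2 2 source 2.0816
3 3 load 2.4490
4 4 source 2.6064
5 5 load 2.7638
6 6 source 2.8313
7 7 load 2.8988
8 8 source 2.9277
9 9 load 2.9566
10 10 source 2.9690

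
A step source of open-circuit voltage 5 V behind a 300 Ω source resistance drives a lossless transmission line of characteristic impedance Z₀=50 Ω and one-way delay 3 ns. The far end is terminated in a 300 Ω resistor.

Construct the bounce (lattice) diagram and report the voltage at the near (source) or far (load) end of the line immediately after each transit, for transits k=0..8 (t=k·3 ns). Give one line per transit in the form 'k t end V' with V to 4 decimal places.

0 0 source 0.7143
1 3 load 1.2245
2 6 source 1.5889
3 9 load 1.8492
4 12 source 2.0352
5 15 load 2.1680
6 18 source 2.2628
7 21 load 2.3306
8 24 source 2.3790

Γ_L=0.714286, Γ_S=0.714286; launch V₁=5·50/350=0.714286
k=0 src: V=0.7143
k=1 load: inc=0.714286, refl=0.714286·0.714286=0.5102; V=0.000000+0.714286+0.510204=1.2245
k=2 src: inc=0.510204, refl=0.510204·0.714286=0.3644; V=0.714286+0.510204+0.364431=1.5889
k=3 load: inc=0.364431, refl=0.364431·0.714286=0.2603; V=1.224490+0.364431+0.260308=1.8492
k=4 src: inc=0.260308, refl=0.260308·0.714286=0.1859; V=1.588921+0.260308+0.185934=2.0352
k=5 load: inc=0.185934, refl=0.185934·0.714286=0.1328; V=1.849229+0.185934+0.132810=2.1680
k=6 src: inc=0.132810, refl=0.132810·0.714286=0.0949; V=2.035164+0.132810+0.094865=2.2628
k=7 load: inc=0.094865, refl=0.094865·0.714286=0.0678; V=2.167974+0.094865+0.067760=2.3306
k=8 src: inc=0.067760, refl=0.067760·0.714286=0.0484; V=2.262839+0.067760+0.048400=2.3790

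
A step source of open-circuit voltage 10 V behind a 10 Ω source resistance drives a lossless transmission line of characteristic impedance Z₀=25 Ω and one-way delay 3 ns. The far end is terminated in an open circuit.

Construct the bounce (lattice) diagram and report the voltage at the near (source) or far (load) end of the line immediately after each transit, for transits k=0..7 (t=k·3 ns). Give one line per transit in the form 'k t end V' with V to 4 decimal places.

0 0 source 7.1429
1 3 load 14.2857
2 6 source 11.2245
3 9 load 8.1633
4 12 source 9.4752
5 15 load 10.7872
6 18 source 10.2249
7 21 load 9.6626

Γ_L=1.000000, Γ_S=-0.428571; launch V₁=10·25/35=7.142857
k=0 src: V=7.1429
k=1 load: inc=7.142857, refl=7.142857·1.000000=7.1429; V=0.000000+7.142857+7.142857=14.2857
k=2 src: inc=7.142857, refl=7.142857·-0.428571=-3.0612; V=7.142857+7.142857+-3.061224=11.2245
k=3 load: inc=-3.061224, refl=-3.061224·1.000000=-3.0612; V=14.285714+-3.061224+-3.061224=8.1633
k=4 src: inc=-3.061224, refl=-3.061224·-0.428571=1.3120; V=11.224490+-3.061224+1.311953=9.4752
k=5 load: inc=1.311953, refl=1.311953·1.000000=1.3120; V=8.163265+1.311953+1.311953=10.7872
k=6 src: inc=1.311953, refl=1.311953·-0.428571=-0.5623; V=9.475219+1.311953+-0.562266=10.2249
k=7 load: inc=-0.562266, refl=-0.562266·1.000000=-0.5623; V=10.787172+-0.562266+-0.562266=9.6626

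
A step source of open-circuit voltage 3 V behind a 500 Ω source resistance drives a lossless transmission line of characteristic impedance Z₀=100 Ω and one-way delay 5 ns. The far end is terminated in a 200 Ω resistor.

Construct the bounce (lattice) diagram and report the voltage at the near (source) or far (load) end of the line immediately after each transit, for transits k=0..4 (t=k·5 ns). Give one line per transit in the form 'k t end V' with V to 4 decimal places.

Γ_L=0.333333, Γ_S=0.666667; launch V₁=3·100/600=0.500000
k=0 src: V=0.5000
k=1 load: inc=0.500000, refl=0.500000·0.333333=0.1667; V=0.000000+0.500000+0.166667=0.6667
k=2 src: inc=0.166667, refl=0.166667·0.666667=0.1111; V=0.500000+0.166667+0.111111=0.7778
k=3 load: inc=0.111111, refl=0.111111·0.333333=0.0370; V=0.666667+0.111111+0.037037=0.8148
k=4 src: inc=0.037037, refl=0.037037·0.666667=0.0247; V=0.777778+0.037037+0.024691=0.8395

0 0 source 0.5000
1 5 load 0.6667
2 10 source 0.7778
3 15 load 0.8148
4 20 source 0.8395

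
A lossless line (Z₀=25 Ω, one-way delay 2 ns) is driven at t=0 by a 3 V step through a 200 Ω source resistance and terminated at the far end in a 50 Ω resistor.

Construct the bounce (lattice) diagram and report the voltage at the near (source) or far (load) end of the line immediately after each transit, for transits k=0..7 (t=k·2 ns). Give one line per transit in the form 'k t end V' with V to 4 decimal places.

0 0 source 0.3333
1 2 load 0.4444
2 4 source 0.5309
3 6 load 0.5597
4 8 source 0.5821
5 10 load 0.5895
6 12 source 0.5954
7 14 load 0.5973

Γ_L=0.333333, Γ_S=0.777778; launch V₁=3·25/225=0.333333
k=0 src: V=0.3333
k=1 load: inc=0.333333, refl=0.333333·0.333333=0.1111; V=0.000000+0.333333+0.111111=0.4444
k=2 src: inc=0.111111, refl=0.111111·0.777778=0.0864; V=0.333333+0.111111+0.086420=0.5309
k=3 load: inc=0.086420, refl=0.086420·0.333333=0.0288; V=0.444444+0.086420+0.028807=0.5597
k=4 src: inc=0.028807, refl=0.028807·0.777778=0.0224; V=0.530864+0.028807+0.022405=0.5821
k=5 load: inc=0.022405, refl=0.022405·0.333333=0.0075; V=0.559671+0.022405+0.007468=0.5895
k=6 src: inc=0.007468, refl=0.007468·0.777778=0.0058; V=0.582076+0.007468+0.005809=0.5954
k=7 load: inc=0.005809, refl=0.005809·0.333333=0.0019; V=0.589544+0.005809+0.001936=0.5973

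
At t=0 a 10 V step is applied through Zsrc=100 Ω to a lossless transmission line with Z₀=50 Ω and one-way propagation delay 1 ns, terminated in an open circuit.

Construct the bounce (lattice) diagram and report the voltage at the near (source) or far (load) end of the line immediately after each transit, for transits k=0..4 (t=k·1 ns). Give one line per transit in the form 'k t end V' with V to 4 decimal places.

0 0 source 3.3333
1 1 load 6.6667
2 2 source 7.7778
3 3 load 8.8889
4 4 source 9.2593

Γ_L=1.000000, Γ_S=0.333333; launch V₁=10·50/150=3.333333
k=0 src: V=3.3333
k=1 load: inc=3.333333, refl=3.333333·1.000000=3.3333; V=0.000000+3.333333+3.333333=6.6667
k=2 src: inc=3.333333, refl=3.333333·0.333333=1.1111; V=3.333333+3.333333+1.111111=7.7778
k=3 load: inc=1.111111, refl=1.111111·1.000000=1.1111; V=6.666667+1.111111+1.111111=8.8889
k=4 src: inc=1.111111, refl=1.111111·0.333333=0.3704; V=7.777778+1.111111+0.370370=9.2593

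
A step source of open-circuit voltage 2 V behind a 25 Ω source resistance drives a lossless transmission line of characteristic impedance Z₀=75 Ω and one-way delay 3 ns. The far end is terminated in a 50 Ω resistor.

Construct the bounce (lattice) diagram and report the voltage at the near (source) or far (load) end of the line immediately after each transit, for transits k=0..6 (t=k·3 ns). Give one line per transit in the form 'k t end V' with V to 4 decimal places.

Γ_L=-0.200000, Γ_S=-0.500000; launch V₁=2·75/100=1.500000
k=0 src: V=1.5000
k=1 load: inc=1.500000, refl=1.500000·-0.200000=-0.3000; V=0.000000+1.500000+-0.300000=1.2000
k=2 src: inc=-0.300000, refl=-0.300000·-0.500000=0.1500; V=1.500000+-0.300000+0.150000=1.3500
k=3 load: inc=0.150000, refl=0.150000·-0.200000=-0.0300; V=1.200000+0.150000+-0.030000=1.3200
k=4 src: inc=-0.030000, refl=-0.030000·-0.500000=0.0150; V=1.350000+-0.030000+0.015000=1.3350
k=5 load: inc=0.015000, refl=0.015000·-0.200000=-0.0030; V=1.320000+0.015000+-0.003000=1.3320
k=6 src: inc=-0.003000, refl=-0.003000·-0.500000=0.0015; V=1.335000+-0.003000+0.001500=1.3335

0 0 source 1.5000
1 3 load 1.2000
2 6 source 1.3500
3 9 load 1.3200
4 12 source 1.3350
5 15 load 1.3320
6 18 source 1.3335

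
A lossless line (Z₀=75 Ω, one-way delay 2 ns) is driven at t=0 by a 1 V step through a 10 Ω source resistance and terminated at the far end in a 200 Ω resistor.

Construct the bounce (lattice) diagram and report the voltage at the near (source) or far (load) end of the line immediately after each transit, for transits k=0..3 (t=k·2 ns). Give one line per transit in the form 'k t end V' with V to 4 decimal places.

Γ_L=0.454545, Γ_S=-0.764706; launch V₁=1·75/85=0.882353
k=0 src: V=0.8824
k=1 load: inc=0.882353, refl=0.882353·0.454545=0.4011; V=0.000000+0.882353+0.401070=1.2834
k=2 src: inc=0.401070, refl=0.401070·-0.764706=-0.3067; V=0.882353+0.401070+-0.306700=0.9767
k=3 load: inc=-0.306700, refl=-0.306700·0.454545=-0.1394; V=1.283422+-0.306700+-0.139409=0.8373

0 0 source 0.8824
1 2 load 1.2834
2 4 source 0.9767
3 6 load 0.8373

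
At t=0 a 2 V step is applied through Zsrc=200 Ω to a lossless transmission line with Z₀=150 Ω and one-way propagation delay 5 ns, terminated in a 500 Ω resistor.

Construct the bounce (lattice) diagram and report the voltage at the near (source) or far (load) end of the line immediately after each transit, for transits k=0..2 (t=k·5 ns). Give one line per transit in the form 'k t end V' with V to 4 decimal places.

0 0 source 0.8571
1 5 load 1.3187
2 10 source 1.3846

Γ_L=0.538462, Γ_S=0.142857; launch V₁=2·150/350=0.857143
k=0 src: V=0.8571
k=1 load: inc=0.857143, refl=0.857143·0.538462=0.4615; V=0.000000+0.857143+0.461538=1.3187
k=2 src: inc=0.461538, refl=0.461538·0.142857=0.0659; V=0.857143+0.461538+0.065934=1.3846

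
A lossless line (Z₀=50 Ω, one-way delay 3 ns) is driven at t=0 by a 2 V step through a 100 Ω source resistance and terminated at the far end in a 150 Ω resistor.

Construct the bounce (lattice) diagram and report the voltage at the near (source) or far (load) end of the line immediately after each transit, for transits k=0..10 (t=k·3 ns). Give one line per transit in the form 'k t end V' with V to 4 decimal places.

0 0 source 0.6667
1 3 load 1.0000
2 6 source 1.1111
3 9 load 1.1667
4 12 source 1.1852
5 15 load 1.1944
6 18 source 1.1975
7 21 load 1.1991
8 24 source 1.1996
9 27 load 1.1998
10 30 source 1.1999

Γ_L=0.500000, Γ_S=0.333333; launch V₁=2·50/150=0.666667
k=0 src: V=0.6667
k=1 load: inc=0.666667, refl=0.666667·0.500000=0.3333; V=0.000000+0.666667+0.333333=1.0000
k=2 src: inc=0.333333, refl=0.333333·0.333333=0.1111; V=0.666667+0.333333+0.111111=1.1111
k=3 load: inc=0.111111, refl=0.111111·0.500000=0.0556; V=1.000000+0.111111+0.055556=1.1667
k=4 src: inc=0.055556, refl=0.055556·0.333333=0.0185; V=1.111111+0.055556+0.018519=1.1852
k=5 load: inc=0.018519, refl=0.018519·0.500000=0.0093; V=1.166667+0.018519+0.009259=1.1944
k=6 src: inc=0.009259, refl=0.009259·0.333333=0.0031; V=1.185185+0.009259+0.003086=1.1975
k=7 load: inc=0.003086, refl=0.003086·0.500000=0.0015; V=1.194444+0.003086+0.001543=1.1991
k=8 src: inc=0.001543, refl=0.001543·0.333333=0.0005; V=1.197531+0.001543+0.000514=1.1996
k=9 load: inc=0.000514, refl=0.000514·0.500000=0.0003; V=1.199074+0.000514+0.000257=1.1998
k=10 src: inc=0.000257, refl=0.000257·0.333333=0.0001; V=1.199588+0.000257+0.000086=1.1999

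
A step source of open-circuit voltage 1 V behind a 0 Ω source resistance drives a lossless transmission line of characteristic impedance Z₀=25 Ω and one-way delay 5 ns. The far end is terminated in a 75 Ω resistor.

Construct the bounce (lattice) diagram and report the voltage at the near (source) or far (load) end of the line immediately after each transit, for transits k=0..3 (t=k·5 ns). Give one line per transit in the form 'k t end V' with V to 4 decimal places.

Γ_L=0.500000, Γ_S=-1.000000; launch V₁=1·25/25=1.000000
k=0 src: V=1.0000
k=1 load: inc=1.000000, refl=1.000000·0.500000=0.5000; V=0.000000+1.000000+0.500000=1.5000
k=2 src: inc=0.500000, refl=0.500000·-1.000000=-0.5000; V=1.000000+0.500000+-0.500000=1.0000
k=3 load: inc=-0.500000, refl=-0.500000·0.500000=-0.2500; V=1.500000+-0.500000+-0.250000=0.7500

0 0 source 1.0000
1 5 load 1.5000
2 10 source 1.0000
3 15 load 0.7500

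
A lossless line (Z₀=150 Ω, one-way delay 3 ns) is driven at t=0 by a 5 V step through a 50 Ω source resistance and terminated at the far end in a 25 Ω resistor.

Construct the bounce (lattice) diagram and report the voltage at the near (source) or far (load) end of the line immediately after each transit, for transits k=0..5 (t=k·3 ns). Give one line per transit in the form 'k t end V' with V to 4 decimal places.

Γ_L=-0.714286, Γ_S=-0.500000; launch V₁=5·150/200=3.750000
k=0 src: V=3.7500
k=1 load: inc=3.750000, refl=3.750000·-0.714286=-2.6786; V=0.000000+3.750000+-2.678571=1.0714
k=2 src: inc=-2.678571, refl=-2.678571·-0.500000=1.3393; V=3.750000+-2.678571+1.339286=2.4107
k=3 load: inc=1.339286, refl=1.339286·-0.714286=-0.9566; V=1.071429+1.339286+-0.956633=1.4541
k=4 src: inc=-0.956633, refl=-0.956633·-0.500000=0.4783; V=2.410714+-0.956633+0.478316=1.9324
k=5 load: inc=0.478316, refl=0.478316·-0.714286=-0.3417; V=1.454082+0.478316+-0.341655=1.5907

0 0 source 3.7500
1 3 load 1.0714
2 6 source 2.4107
3 9 load 1.4541
4 12 source 1.9324
5 15 load 1.5907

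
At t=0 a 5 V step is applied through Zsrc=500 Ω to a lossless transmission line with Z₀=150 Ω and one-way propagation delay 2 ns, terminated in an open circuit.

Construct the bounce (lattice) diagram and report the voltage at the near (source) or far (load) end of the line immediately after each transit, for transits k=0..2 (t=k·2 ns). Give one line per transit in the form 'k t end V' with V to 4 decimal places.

Γ_L=1.000000, Γ_S=0.538462; launch V₁=5·150/650=1.153846
k=0 src: V=1.1538
k=1 load: inc=1.153846, refl=1.153846·1.000000=1.1538; V=0.000000+1.153846+1.153846=2.3077
k=2 src: inc=1.153846, refl=1.153846·0.538462=0.6213; V=1.153846+1.153846+0.621302=2.9290

0 0 source 1.1538
1 2 load 2.3077
2 4 source 2.9290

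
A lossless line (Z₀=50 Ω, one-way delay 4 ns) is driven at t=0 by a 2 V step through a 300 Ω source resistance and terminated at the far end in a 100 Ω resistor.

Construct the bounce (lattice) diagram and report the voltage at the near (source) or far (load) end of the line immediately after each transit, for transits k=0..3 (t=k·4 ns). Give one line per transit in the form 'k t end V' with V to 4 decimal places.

0 0 source 0.2857
1 4 load 0.3810
2 8 source 0.4490
3 12 load 0.4717

Γ_L=0.333333, Γ_S=0.714286; launch V₁=2·50/350=0.285714
k=0 src: V=0.2857
k=1 load: inc=0.285714, refl=0.285714·0.333333=0.0952; V=0.000000+0.285714+0.095238=0.3810
k=2 src: inc=0.095238, refl=0.095238·0.714286=0.0680; V=0.285714+0.095238+0.068027=0.4490
k=3 load: inc=0.068027, refl=0.068027·0.333333=0.0227; V=0.380952+0.068027+0.022676=0.4717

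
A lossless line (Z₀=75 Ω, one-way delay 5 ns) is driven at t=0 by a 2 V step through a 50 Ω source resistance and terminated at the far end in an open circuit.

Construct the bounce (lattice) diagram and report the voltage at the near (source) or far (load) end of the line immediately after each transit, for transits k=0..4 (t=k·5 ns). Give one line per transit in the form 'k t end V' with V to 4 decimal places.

0 0 source 1.2000
1 5 load 2.4000
2 10 source 2.1600
3 15 load 1.9200
4 20 source 1.9680

Γ_L=1.000000, Γ_S=-0.200000; launch V₁=2·75/125=1.200000
k=0 src: V=1.2000
k=1 load: inc=1.200000, refl=1.200000·1.000000=1.2000; V=0.000000+1.200000+1.200000=2.4000
k=2 src: inc=1.200000, refl=1.200000·-0.200000=-0.2400; V=1.200000+1.200000+-0.240000=2.1600
k=3 load: inc=-0.240000, refl=-0.240000·1.000000=-0.2400; V=2.400000+-0.240000+-0.240000=1.9200
k=4 src: inc=-0.240000, refl=-0.240000·-0.200000=0.0480; V=2.160000+-0.240000+0.048000=1.9680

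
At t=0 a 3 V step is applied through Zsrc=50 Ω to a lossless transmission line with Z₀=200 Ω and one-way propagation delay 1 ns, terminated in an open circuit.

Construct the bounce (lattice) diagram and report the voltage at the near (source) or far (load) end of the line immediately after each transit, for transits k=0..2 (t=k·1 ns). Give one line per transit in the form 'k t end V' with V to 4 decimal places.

Γ_L=1.000000, Γ_S=-0.600000; launch V₁=3·200/250=2.400000
k=0 src: V=2.4000
k=1 load: inc=2.400000, refl=2.400000·1.000000=2.4000; V=0.000000+2.400000+2.400000=4.8000
k=2 src: inc=2.400000, refl=2.400000·-0.600000=-1.4400; V=2.400000+2.400000+-1.440000=3.3600

0 0 source 2.4000
1 1 load 4.8000
2 2 source 3.3600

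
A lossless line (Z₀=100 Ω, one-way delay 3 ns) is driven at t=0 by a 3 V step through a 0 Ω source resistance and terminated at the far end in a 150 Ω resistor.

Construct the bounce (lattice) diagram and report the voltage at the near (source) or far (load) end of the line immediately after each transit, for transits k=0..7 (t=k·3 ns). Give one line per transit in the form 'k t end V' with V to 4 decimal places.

0 0 source 3.0000
1 3 load 3.6000
2 6 source 3.0000
3 9 load 2.8800
4 12 source 3.0000
5 15 load 3.0240
6 18 source 3.0000
7 21 load 2.9952

Γ_L=0.200000, Γ_S=-1.000000; launch V₁=3·100/100=3.000000
k=0 src: V=3.0000
k=1 load: inc=3.000000, refl=3.000000·0.200000=0.6000; V=0.000000+3.000000+0.600000=3.6000
k=2 src: inc=0.600000, refl=0.600000·-1.000000=-0.6000; V=3.000000+0.600000+-0.600000=3.0000
k=3 load: inc=-0.600000, refl=-0.600000·0.200000=-0.1200; V=3.600000+-0.600000+-0.120000=2.8800
k=4 src: inc=-0.120000, refl=-0.120000·-1.000000=0.1200; V=3.000000+-0.120000+0.120000=3.0000
k=5 load: inc=0.120000, refl=0.120000·0.200000=0.0240; V=2.880000+0.120000+0.024000=3.0240
k=6 src: inc=0.024000, refl=0.024000·-1.000000=-0.0240; V=3.000000+0.024000+-0.024000=3.0000
k=7 load: inc=-0.024000, refl=-0.024000·0.200000=-0.0048; V=3.024000+-0.024000+-0.004800=2.9952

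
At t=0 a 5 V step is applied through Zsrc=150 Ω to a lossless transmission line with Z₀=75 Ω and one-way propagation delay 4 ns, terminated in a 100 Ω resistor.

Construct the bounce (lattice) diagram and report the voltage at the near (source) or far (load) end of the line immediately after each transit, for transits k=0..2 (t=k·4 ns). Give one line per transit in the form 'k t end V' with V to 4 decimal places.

0 0 source 1.6667
1 4 load 1.9048
2 8 source 1.9841

Γ_L=0.142857, Γ_S=0.333333; launch V₁=5·75/225=1.666667
k=0 src: V=1.6667
k=1 load: inc=1.666667, refl=1.666667·0.142857=0.2381; V=0.000000+1.666667+0.238095=1.9048
k=2 src: inc=0.238095, refl=0.238095·0.333333=0.0794; V=1.666667+0.238095+0.079365=1.9841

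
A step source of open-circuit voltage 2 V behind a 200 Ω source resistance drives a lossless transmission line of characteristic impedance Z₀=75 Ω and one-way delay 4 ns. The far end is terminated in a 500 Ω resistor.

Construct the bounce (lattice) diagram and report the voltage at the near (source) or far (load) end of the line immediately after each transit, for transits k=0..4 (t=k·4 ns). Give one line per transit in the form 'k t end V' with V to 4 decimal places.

0 0 source 0.5455
1 4 load 0.9486
2 8 source 1.1319
3 12 load 1.2673
4 16 source 1.3289

Γ_L=0.739130, Γ_S=0.454545; launch V₁=2·75/275=0.545455
k=0 src: V=0.5455
k=1 load: inc=0.545455, refl=0.545455·0.739130=0.4032; V=0.000000+0.545455+0.403162=0.9486
k=2 src: inc=0.403162, refl=0.403162·0.454545=0.1833; V=0.545455+0.403162+0.183255=1.1319
k=3 load: inc=0.183255, refl=0.183255·0.739130=0.1354; V=0.948617+0.183255+0.135450=1.2673
k=4 src: inc=0.135450, refl=0.135450·0.454545=0.0616; V=1.131872+0.135450+0.061568=1.3289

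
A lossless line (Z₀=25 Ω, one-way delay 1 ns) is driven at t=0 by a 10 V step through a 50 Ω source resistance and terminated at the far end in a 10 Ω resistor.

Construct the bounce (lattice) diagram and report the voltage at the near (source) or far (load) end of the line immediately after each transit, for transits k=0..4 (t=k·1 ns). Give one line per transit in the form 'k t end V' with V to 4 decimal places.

0 0 source 3.3333
1 1 load 1.9048
2 2 source 1.4286
3 3 load 1.6327
4 4 source 1.7007

Γ_L=-0.428571, Γ_S=0.333333; launch V₁=10·25/75=3.333333
k=0 src: V=3.3333
k=1 load: inc=3.333333, refl=3.333333·-0.428571=-1.4286; V=0.000000+3.333333+-1.428571=1.9048
k=2 src: inc=-1.428571, refl=-1.428571·0.333333=-0.4762; V=3.333333+-1.428571+-0.476190=1.4286
k=3 load: inc=-0.476190, refl=-0.476190·-0.428571=0.2041; V=1.904762+-0.476190+0.204082=1.6327
k=4 src: inc=0.204082, refl=0.204082·0.333333=0.0680; V=1.428571+0.204082+0.068027=1.7007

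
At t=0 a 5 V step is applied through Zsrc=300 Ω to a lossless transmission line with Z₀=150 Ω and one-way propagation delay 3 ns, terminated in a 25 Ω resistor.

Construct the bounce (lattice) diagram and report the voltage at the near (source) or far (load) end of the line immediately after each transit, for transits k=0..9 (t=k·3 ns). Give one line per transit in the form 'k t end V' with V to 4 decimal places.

0 0 source 1.6667
1 3 load 0.4762
2 6 source 0.0794
3 9 load 0.3628
4 12 source 0.4573
5 15 load 0.3898
6 18 source 0.3673
7 21 load 0.3834
8 24 source 0.3887
9 27 load 0.3849

Γ_L=-0.714286, Γ_S=0.333333; launch V₁=5·150/450=1.666667
k=0 src: V=1.6667
k=1 load: inc=1.666667, refl=1.666667·-0.714286=-1.1905; V=0.000000+1.666667+-1.190476=0.4762
k=2 src: inc=-1.190476, refl=-1.190476·0.333333=-0.3968; V=1.666667+-1.190476+-0.396825=0.0794
k=3 load: inc=-0.396825, refl=-0.396825·-0.714286=0.2834; V=0.476190+-0.396825+0.283447=0.3628
k=4 src: inc=0.283447, refl=0.283447·0.333333=0.0945; V=0.079365+0.283447+0.094482=0.4573
k=5 load: inc=0.094482, refl=0.094482·-0.714286=-0.0675; V=0.362812+0.094482+-0.067487=0.3898
k=6 src: inc=-0.067487, refl=-0.067487·0.333333=-0.0225; V=0.457294+-0.067487+-0.022496=0.3673
k=7 load: inc=-0.022496, refl=-0.022496·-0.714286=0.0161; V=0.389807+-0.022496+0.016068=0.3834
k=8 src: inc=0.016068, refl=0.016068·0.333333=0.0054; V=0.367311+0.016068+0.005356=0.3887
k=9 load: inc=0.005356, refl=0.005356·-0.714286=-0.0038; V=0.383379+0.005356+-0.003826=0.3849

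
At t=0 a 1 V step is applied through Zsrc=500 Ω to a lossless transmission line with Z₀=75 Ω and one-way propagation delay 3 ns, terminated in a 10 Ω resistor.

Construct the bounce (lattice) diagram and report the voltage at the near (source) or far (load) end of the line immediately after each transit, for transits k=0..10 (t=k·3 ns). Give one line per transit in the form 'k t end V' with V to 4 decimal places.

0 0 source 0.1304
1 3 load 0.0307
2 6 source -0.0430
3 9 load 0.0133
4 12 source 0.0550
5 15 load 0.0231
6 18 source -0.0004
7 21 load 0.0176
8 24 source 0.0309
9 27 load 0.0207
10 30 source 0.0132

Γ_L=-0.764706, Γ_S=0.739130; launch V₁=1·75/575=0.130435
k=0 src: V=0.1304
k=1 load: inc=0.130435, refl=0.130435·-0.764706=-0.0997; V=0.000000+0.130435+-0.099744=0.0307
k=2 src: inc=-0.099744, refl=-0.099744·0.739130=-0.0737; V=0.130435+-0.099744+-0.073724=-0.0430
k=3 load: inc=-0.073724, refl=-0.073724·-0.764706=0.0564; V=0.030691+-0.073724+0.056377=0.0133
k=4 src: inc=0.056377, refl=0.056377·0.739130=0.0417; V=-0.043033+0.056377+0.041670=0.0550
k=5 load: inc=0.041670, refl=0.041670·-0.764706=-0.0319; V=0.013344+0.041670+-0.031865=0.0231
k=6 src: inc=-0.031865, refl=-0.031865·0.739130=-0.0236; V=0.055014+-0.031865+-0.023553=-0.0004
k=7 load: inc=-0.023553, refl=-0.023553·-0.764706=0.0180; V=0.023148+-0.023553+0.018011=0.0176
k=8 src: inc=0.018011, refl=0.018011·0.739130=0.0133; V=-0.000404+0.018011+0.013312=0.0309
k=9 load: inc=0.013312, refl=0.013312·-0.764706=-0.0102; V=0.017607+0.013312+-0.010180=0.0207
k=10 src: inc=-0.010180, refl=-0.010180·0.739130=-0.0075; V=0.030919+-0.010180+-0.007524=0.0132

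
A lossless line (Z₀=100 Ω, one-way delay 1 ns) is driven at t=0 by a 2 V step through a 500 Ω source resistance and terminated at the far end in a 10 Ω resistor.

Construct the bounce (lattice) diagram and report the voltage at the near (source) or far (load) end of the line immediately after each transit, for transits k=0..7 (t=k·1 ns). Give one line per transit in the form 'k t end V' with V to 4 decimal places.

0 0 source 0.3333
1 1 load 0.0606
2 2 source -0.1212
3 3 load 0.0275
4 4 source 0.1267
5 5 load 0.0456
6 6 source -0.0085
7 7 load 0.0357

Γ_L=-0.818182, Γ_S=0.666667; launch V₁=2·100/600=0.333333
k=0 src: V=0.3333
k=1 load: inc=0.333333, refl=0.333333·-0.818182=-0.2727; V=0.000000+0.333333+-0.272727=0.0606
k=2 src: inc=-0.272727, refl=-0.272727·0.666667=-0.1818; V=0.333333+-0.272727+-0.181818=-0.1212
k=3 load: inc=-0.181818, refl=-0.181818·-0.818182=0.1488; V=0.060606+-0.181818+0.148760=0.0275
k=4 src: inc=0.148760, refl=0.148760·0.666667=0.0992; V=-0.121212+0.148760+0.099174=0.1267
k=5 load: inc=0.099174, refl=0.099174·-0.818182=-0.0811; V=0.027548+0.099174+-0.081142=0.0456
k=6 src: inc=-0.081142, refl=-0.081142·0.666667=-0.0541; V=0.126722+-0.081142+-0.054095=-0.0085
k=7 load: inc=-0.054095, refl=-0.054095·-0.818182=0.0443; V=0.045580+-0.054095+0.044259=0.0357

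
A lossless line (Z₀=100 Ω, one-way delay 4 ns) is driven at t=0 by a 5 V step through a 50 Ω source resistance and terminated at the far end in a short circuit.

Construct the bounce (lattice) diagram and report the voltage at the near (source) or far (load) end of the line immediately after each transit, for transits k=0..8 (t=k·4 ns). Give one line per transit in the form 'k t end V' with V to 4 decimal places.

Γ_L=-1.000000, Γ_S=-0.333333; launch V₁=5·100/150=3.333333
k=0 src: V=3.3333
k=1 load: inc=3.333333, refl=3.333333·-1.000000=-3.3333; V=0.000000+3.333333+-3.333333=0.0000
k=2 src: inc=-3.333333, refl=-3.333333·-0.333333=1.1111; V=3.333333+-3.333333+1.111111=1.1111
k=3 load: inc=1.111111, refl=1.111111·-1.000000=-1.1111; V=0.000000+1.111111+-1.111111=0.0000
k=4 src: inc=-1.111111, refl=-1.111111·-0.333333=0.3704; V=1.111111+-1.111111+0.370370=0.3704
k=5 load: inc=0.370370, refl=0.370370·-1.000000=-0.3704; V=0.000000+0.370370+-0.370370=0.0000
k=6 src: inc=-0.370370, refl=-0.370370·-0.333333=0.1235; V=0.370370+-0.370370+0.123457=0.1235
k=7 load: inc=0.123457, refl=0.123457·-1.000000=-0.1235; V=0.000000+0.123457+-0.123457=0.0000
k=8 src: inc=-0.123457, refl=-0.123457·-0.333333=0.0412; V=0.123457+-0.123457+0.041152=0.0412

0 0 source 3.3333
1 4 load 0.0000
2 8 source 1.1111
3 12 load 0.0000
4 16 source 0.3704
5 20 load 0.0000
6 24 source 0.1235
7 28 load 0.0000
8 32 source 0.0412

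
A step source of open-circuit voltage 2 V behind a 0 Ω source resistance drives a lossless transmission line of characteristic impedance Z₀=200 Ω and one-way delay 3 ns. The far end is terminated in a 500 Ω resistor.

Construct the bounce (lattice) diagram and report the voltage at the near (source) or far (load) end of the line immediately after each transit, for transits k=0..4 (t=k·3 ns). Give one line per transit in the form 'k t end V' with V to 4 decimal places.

Γ_L=0.428571, Γ_S=-1.000000; launch V₁=2·200/200=2.000000
k=0 src: V=2.0000
k=1 load: inc=2.000000, refl=2.000000·0.428571=0.8571; V=0.000000+2.000000+0.857143=2.8571
k=2 src: inc=0.857143, refl=0.857143·-1.000000=-0.8571; V=2.000000+0.857143+-0.857143=2.0000
k=3 load: inc=-0.857143, refl=-0.857143·0.428571=-0.3673; V=2.857143+-0.857143+-0.367347=1.6327
k=4 src: inc=-0.367347, refl=-0.367347·-1.000000=0.3673; V=2.000000+-0.367347+0.367347=2.0000

0 0 source 2.0000
1 3 load 2.8571
2 6 source 2.0000
3 9 load 1.6327
4 12 source 2.0000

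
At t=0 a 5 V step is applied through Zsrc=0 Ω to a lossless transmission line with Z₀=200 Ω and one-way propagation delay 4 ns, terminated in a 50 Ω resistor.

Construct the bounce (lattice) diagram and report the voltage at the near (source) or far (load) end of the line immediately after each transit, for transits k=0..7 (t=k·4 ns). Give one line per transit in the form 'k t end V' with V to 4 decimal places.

Γ_L=-0.600000, Γ_S=-1.000000; launch V₁=5·200/200=5.000000
k=0 src: V=5.0000
k=1 load: inc=5.000000, refl=5.000000·-0.600000=-3.0000; V=0.000000+5.000000+-3.000000=2.0000
k=2 src: inc=-3.000000, refl=-3.000000·-1.000000=3.0000; V=5.000000+-3.000000+3.000000=5.0000
k=3 load: inc=3.000000, refl=3.000000·-0.600000=-1.8000; V=2.000000+3.000000+-1.800000=3.2000
k=4 src: inc=-1.800000, refl=-1.800000·-1.000000=1.8000; V=5.000000+-1.800000+1.800000=5.0000
k=5 load: inc=1.800000, refl=1.800000·-0.600000=-1.0800; V=3.200000+1.800000+-1.080000=3.9200
k=6 src: inc=-1.080000, refl=-1.080000·-1.000000=1.0800; V=5.000000+-1.080000+1.080000=5.0000
k=7 load: inc=1.080000, refl=1.080000·-0.600000=-0.6480; V=3.920000+1.080000+-0.648000=4.3520

0 0 source 5.0000
1 4 load 2.0000
2 8 source 5.0000
3 12 load 3.2000
4 16 source 5.0000
5 20 load 3.9200
6 24 source 5.0000
7 28 load 4.3520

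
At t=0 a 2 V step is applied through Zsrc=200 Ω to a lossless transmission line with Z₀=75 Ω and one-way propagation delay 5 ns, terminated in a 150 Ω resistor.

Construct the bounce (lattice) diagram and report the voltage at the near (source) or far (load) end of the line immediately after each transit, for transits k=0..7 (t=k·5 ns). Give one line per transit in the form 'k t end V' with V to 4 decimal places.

0 0 source 0.5455
1 5 load 0.7273
2 10 source 0.8099
3 15 load 0.8375
4 20 source 0.8500
5 25 load 0.8542
6 30 source 0.8561
7 35 load 0.8567

Γ_L=0.333333, Γ_S=0.454545; launch V₁=2·75/275=0.545455
k=0 src: V=0.5455
k=1 load: inc=0.545455, refl=0.545455·0.333333=0.1818; V=0.000000+0.545455+0.181818=0.7273
k=2 src: inc=0.181818, refl=0.181818·0.454545=0.0826; V=0.545455+0.181818+0.082645=0.8099
k=3 load: inc=0.082645, refl=0.082645·0.333333=0.0275; V=0.727273+0.082645+0.027548=0.8375
k=4 src: inc=0.027548, refl=0.027548·0.454545=0.0125; V=0.809917+0.027548+0.012522=0.8500
k=5 load: inc=0.012522, refl=0.012522·0.333333=0.0042; V=0.837466+0.012522+0.004174=0.8542
k=6 src: inc=0.004174, refl=0.004174·0.454545=0.0019; V=0.849987+0.004174+0.001897=0.8561
k=7 load: inc=0.001897, refl=0.001897·0.333333=0.0006; V=0.854161+0.001897+0.000632=0.8567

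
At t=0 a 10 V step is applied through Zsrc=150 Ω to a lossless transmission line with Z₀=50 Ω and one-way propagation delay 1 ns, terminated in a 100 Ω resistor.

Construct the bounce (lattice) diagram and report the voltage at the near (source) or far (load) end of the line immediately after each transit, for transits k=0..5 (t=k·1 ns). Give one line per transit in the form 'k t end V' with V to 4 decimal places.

Γ_L=0.333333, Γ_S=0.500000; launch V₁=10·50/200=2.500000
k=0 src: V=2.5000
k=1 load: inc=2.500000, refl=2.500000·0.333333=0.8333; V=0.000000+2.500000+0.833333=3.3333
k=2 src: inc=0.833333, refl=0.833333·0.500000=0.4167; V=2.500000+0.833333+0.416667=3.7500
k=3 load: inc=0.416667, refl=0.416667·0.333333=0.1389; V=3.333333+0.416667+0.138889=3.8889
k=4 src: inc=0.138889, refl=0.138889·0.500000=0.0694; V=3.750000+0.138889+0.069444=3.9583
k=5 load: inc=0.069444, refl=0.069444·0.333333=0.0231; V=3.888889+0.069444+0.023148=3.9815

0 0 source 2.5000
1 1 load 3.3333
2 2 source 3.7500
3 3 load 3.8889
4 4 source 3.9583
5 5 load 3.9815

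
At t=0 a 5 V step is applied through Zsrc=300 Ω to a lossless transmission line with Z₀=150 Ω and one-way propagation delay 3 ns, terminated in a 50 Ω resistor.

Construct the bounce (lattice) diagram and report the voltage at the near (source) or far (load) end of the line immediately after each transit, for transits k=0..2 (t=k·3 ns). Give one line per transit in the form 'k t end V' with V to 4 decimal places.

Γ_L=-0.500000, Γ_S=0.333333; launch V₁=5·150/450=1.666667
k=0 src: V=1.6667
k=1 load: inc=1.666667, refl=1.666667·-0.500000=-0.8333; V=0.000000+1.666667+-0.833333=0.8333
k=2 src: inc=-0.833333, refl=-0.833333·0.333333=-0.2778; V=1.666667+-0.833333+-0.277778=0.5556

0 0 source 1.6667
1 3 load 0.8333
2 6 source 0.5556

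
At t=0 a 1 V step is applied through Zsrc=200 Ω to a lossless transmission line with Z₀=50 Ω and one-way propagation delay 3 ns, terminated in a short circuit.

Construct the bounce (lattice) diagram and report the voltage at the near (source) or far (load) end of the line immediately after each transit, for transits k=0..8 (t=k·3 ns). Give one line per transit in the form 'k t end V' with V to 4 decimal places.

0 0 source 0.2000
1 3 load 0.0000
2 6 source -0.1200
3 9 load 0.0000
4 12 source 0.0720
5 15 load 0.0000
6 18 source -0.0432
7 21 load 0.0000
8 24 source 0.0259

Γ_L=-1.000000, Γ_S=0.600000; launch V₁=1·50/250=0.200000
k=0 src: V=0.2000
k=1 load: inc=0.200000, refl=0.200000·-1.000000=-0.2000; V=0.000000+0.200000+-0.200000=0.0000
k=2 src: inc=-0.200000, refl=-0.200000·0.600000=-0.1200; V=0.200000+-0.200000+-0.120000=-0.1200
k=3 load: inc=-0.120000, refl=-0.120000·-1.000000=0.1200; V=0.000000+-0.120000+0.120000=0.0000
k=4 src: inc=0.120000, refl=0.120000·0.600000=0.0720; V=-0.120000+0.120000+0.072000=0.0720
k=5 load: inc=0.072000, refl=0.072000·-1.000000=-0.0720; V=0.000000+0.072000+-0.072000=0.0000
k=6 src: inc=-0.072000, refl=-0.072000·0.600000=-0.0432; V=0.072000+-0.072000+-0.043200=-0.0432
k=7 load: inc=-0.043200, refl=-0.043200·-1.000000=0.0432; V=0.000000+-0.043200+0.043200=0.0000
k=8 src: inc=0.043200, refl=0.043200·0.600000=0.0259; V=-0.043200+0.043200+0.025920=0.0259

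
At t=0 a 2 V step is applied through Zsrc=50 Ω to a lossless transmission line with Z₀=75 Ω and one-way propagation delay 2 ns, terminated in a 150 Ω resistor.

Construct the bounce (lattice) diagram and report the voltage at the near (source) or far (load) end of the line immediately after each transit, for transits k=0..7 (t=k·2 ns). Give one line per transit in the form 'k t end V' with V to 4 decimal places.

Γ_L=0.333333, Γ_S=-0.200000; launch V₁=2·75/125=1.200000
k=0 src: V=1.2000
k=1 load: inc=1.200000, refl=1.200000·0.333333=0.4000; V=0.000000+1.200000+0.400000=1.6000
k=2 src: inc=0.400000, refl=0.400000·-0.200000=-0.0800; V=1.200000+0.400000+-0.080000=1.5200
k=3 load: inc=-0.080000, refl=-0.080000·0.333333=-0.0267; V=1.600000+-0.080000+-0.026667=1.4933
k=4 src: inc=-0.026667, refl=-0.026667·-0.200000=0.0053; V=1.520000+-0.026667+0.005333=1.4987
k=5 load: inc=0.005333, refl=0.005333·0.333333=0.0018; V=1.493333+0.005333+0.001778=1.5004
k=6 src: inc=0.001778, refl=0.001778·-0.200000=-0.0004; V=1.498667+0.001778+-0.000356=1.5001
k=7 load: inc=-0.000356, refl=-0.000356·0.333333=-0.0001; V=1.500444+-0.000356+-0.000119=1.5000

0 0 source 1.2000
1 2 load 1.6000
2 4 source 1.5200
3 6 load 1.4933
4 8 source 1.4987
5 10 load 1.5004
6 12 source 1.5001
7 14 load 1.5000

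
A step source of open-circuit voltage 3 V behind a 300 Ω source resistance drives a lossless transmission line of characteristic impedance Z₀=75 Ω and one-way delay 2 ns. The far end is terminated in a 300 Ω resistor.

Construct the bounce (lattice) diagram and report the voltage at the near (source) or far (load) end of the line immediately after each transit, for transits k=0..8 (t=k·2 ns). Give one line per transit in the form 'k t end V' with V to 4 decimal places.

0 0 source 0.6000
1 2 load 0.9600
2 4 source 1.1760
3 6 load 1.3056
4 8 source 1.3834
5 10 load 1.4300
6 12 source 1.4580
7 14 load 1.4748
8 16 source 1.4849

Γ_L=0.600000, Γ_S=0.600000; launch V₁=3·75/375=0.600000
k=0 src: V=0.6000
k=1 load: inc=0.600000, refl=0.600000·0.600000=0.3600; V=0.000000+0.600000+0.360000=0.9600
k=2 src: inc=0.360000, refl=0.360000·0.600000=0.2160; V=0.600000+0.360000+0.216000=1.1760
k=3 load: inc=0.216000, refl=0.216000·0.600000=0.1296; V=0.960000+0.216000+0.129600=1.3056
k=4 src: inc=0.129600, refl=0.129600·0.600000=0.0778; V=1.176000+0.129600+0.077760=1.3834
k=5 load: inc=0.077760, refl=0.077760·0.600000=0.0467; V=1.305600+0.077760+0.046656=1.4300
k=6 src: inc=0.046656, refl=0.046656·0.600000=0.0280; V=1.383360+0.046656+0.027994=1.4580
k=7 load: inc=0.027994, refl=0.027994·0.600000=0.0168; V=1.430016+0.027994+0.016796=1.4748
k=8 src: inc=0.016796, refl=0.016796·0.600000=0.0101; V=1.458010+0.016796+0.010078=1.4849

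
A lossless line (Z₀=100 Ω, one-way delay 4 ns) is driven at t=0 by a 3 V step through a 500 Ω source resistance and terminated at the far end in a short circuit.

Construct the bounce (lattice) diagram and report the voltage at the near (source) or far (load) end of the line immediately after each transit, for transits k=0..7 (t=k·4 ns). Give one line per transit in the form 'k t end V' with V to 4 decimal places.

0 0 source 0.5000
1 4 load 0.0000
2 8 source -0.3333
3 12 load 0.0000
4 16 source 0.2222
5 20 load 0.0000
6 24 source -0.1481
7 28 load 0.0000

Γ_L=-1.000000, Γ_S=0.666667; launch V₁=3·100/600=0.500000
k=0 src: V=0.5000
k=1 load: inc=0.500000, refl=0.500000·-1.000000=-0.5000; V=0.000000+0.500000+-0.500000=0.0000
k=2 src: inc=-0.500000, refl=-0.500000·0.666667=-0.3333; V=0.500000+-0.500000+-0.333333=-0.3333
k=3 load: inc=-0.333333, refl=-0.333333·-1.000000=0.3333; V=0.000000+-0.333333+0.333333=0.0000
k=4 src: inc=0.333333, refl=0.333333·0.666667=0.2222; V=-0.333333+0.333333+0.222222=0.2222
k=5 load: inc=0.222222, refl=0.222222·-1.000000=-0.2222; V=0.000000+0.222222+-0.222222=0.0000
k=6 src: inc=-0.222222, refl=-0.222222·0.666667=-0.1481; V=0.222222+-0.222222+-0.148148=-0.1481
k=7 load: inc=-0.148148, refl=-0.148148·-1.000000=0.1481; V=0.000000+-0.148148+0.148148=0.0000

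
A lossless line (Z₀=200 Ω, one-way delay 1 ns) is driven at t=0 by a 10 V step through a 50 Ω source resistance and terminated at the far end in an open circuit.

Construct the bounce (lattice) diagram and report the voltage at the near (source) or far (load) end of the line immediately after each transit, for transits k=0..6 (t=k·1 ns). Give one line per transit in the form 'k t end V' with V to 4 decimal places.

0 0 source 8.0000
1 1 load 16.0000
2 2 source 11.2000
3 3 load 6.4000
4 4 source 9.2800
5 5 load 12.1600
6 6 source 10.4320

Γ_L=1.000000, Γ_S=-0.600000; launch V₁=10·200/250=8.000000
k=0 src: V=8.0000
k=1 load: inc=8.000000, refl=8.000000·1.000000=8.0000; V=0.000000+8.000000+8.000000=16.0000
k=2 src: inc=8.000000, refl=8.000000·-0.600000=-4.8000; V=8.000000+8.000000+-4.800000=11.2000
k=3 load: inc=-4.800000, refl=-4.800000·1.000000=-4.8000; V=16.000000+-4.800000+-4.800000=6.4000
k=4 src: inc=-4.800000, refl=-4.800000·-0.600000=2.8800; V=11.200000+-4.800000+2.880000=9.2800
k=5 load: inc=2.880000, refl=2.880000·1.000000=2.8800; V=6.400000+2.880000+2.880000=12.1600
k=6 src: inc=2.880000, refl=2.880000·-0.600000=-1.7280; V=9.280000+2.880000+-1.728000=10.4320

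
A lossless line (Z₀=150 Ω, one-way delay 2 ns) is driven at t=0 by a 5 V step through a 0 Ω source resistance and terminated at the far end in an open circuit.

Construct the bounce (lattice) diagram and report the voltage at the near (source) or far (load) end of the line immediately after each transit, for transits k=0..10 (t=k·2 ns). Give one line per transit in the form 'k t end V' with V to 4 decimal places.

0 0 source 5.0000
1 2 load 10.0000
2 4 source 5.0000
3 6 load 0.0000
4 8 source 5.0000
5 10 load 10.0000
6 12 source 5.0000
7 14 load 0.0000
8 16 source 5.0000
9 18 load 10.0000
10 20 source 5.0000

Γ_L=1.000000, Γ_S=-1.000000; launch V₁=5·150/150=5.000000
k=0 src: V=5.0000
k=1 load: inc=5.000000, refl=5.000000·1.000000=5.0000; V=0.000000+5.000000+5.000000=10.0000
k=2 src: inc=5.000000, refl=5.000000·-1.000000=-5.0000; V=5.000000+5.000000+-5.000000=5.0000
k=3 load: inc=-5.000000, refl=-5.000000·1.000000=-5.0000; V=10.000000+-5.000000+-5.000000=0.0000
k=4 src: inc=-5.000000, refl=-5.000000·-1.000000=5.0000; V=5.000000+-5.000000+5.000000=5.0000
k=5 load: inc=5.000000, refl=5.000000·1.000000=5.0000; V=0.000000+5.000000+5.000000=10.0000
k=6 src: inc=5.000000, refl=5.000000·-1.000000=-5.0000; V=5.000000+5.000000+-5.000000=5.0000
k=7 load: inc=-5.000000, refl=-5.000000·1.000000=-5.0000; V=10.000000+-5.000000+-5.000000=0.0000
k=8 src: inc=-5.000000, refl=-5.000000·-1.000000=5.0000; V=5.000000+-5.000000+5.000000=5.0000
k=9 load: inc=5.000000, refl=5.000000·1.000000=5.0000; V=0.000000+5.000000+5.000000=10.0000
k=10 src: inc=5.000000, refl=5.000000·-1.000000=-5.0000; V=5.000000+5.000000+-5.000000=5.0000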